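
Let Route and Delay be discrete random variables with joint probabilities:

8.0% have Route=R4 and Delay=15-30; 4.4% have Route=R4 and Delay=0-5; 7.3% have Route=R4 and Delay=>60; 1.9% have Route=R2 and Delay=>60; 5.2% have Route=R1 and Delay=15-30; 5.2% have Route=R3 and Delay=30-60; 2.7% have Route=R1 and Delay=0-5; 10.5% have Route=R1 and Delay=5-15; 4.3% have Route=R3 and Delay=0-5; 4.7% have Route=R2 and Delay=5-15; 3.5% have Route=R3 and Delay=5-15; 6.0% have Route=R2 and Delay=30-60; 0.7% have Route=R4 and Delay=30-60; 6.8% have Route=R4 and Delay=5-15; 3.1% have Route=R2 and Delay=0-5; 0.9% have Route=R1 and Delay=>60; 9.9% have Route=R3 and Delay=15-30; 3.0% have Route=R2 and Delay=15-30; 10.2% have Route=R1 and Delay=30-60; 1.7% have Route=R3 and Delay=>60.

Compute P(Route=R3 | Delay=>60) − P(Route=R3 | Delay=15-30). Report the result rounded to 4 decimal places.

P(Delay=>60) = 0.009 + 0.019 + 0.017 + 0.073 = 0.118; P(Route=R3 | Delay=>60) = 0.017/0.118 = 0.14407.
P(Delay=15-30) = 0.052 + 0.030 + 0.099 + 0.080 = 0.261; P(Route=R3 | Delay=15-30) = 0.099/0.261 = 0.37931.
Difference = -0.2352.

-0.2352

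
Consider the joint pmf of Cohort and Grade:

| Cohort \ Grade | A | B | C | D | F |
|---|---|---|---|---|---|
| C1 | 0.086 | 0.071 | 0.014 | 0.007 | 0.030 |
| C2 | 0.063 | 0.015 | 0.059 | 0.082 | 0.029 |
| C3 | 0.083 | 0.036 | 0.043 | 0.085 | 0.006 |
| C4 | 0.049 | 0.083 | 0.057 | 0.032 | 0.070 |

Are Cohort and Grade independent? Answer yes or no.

P(Cohort=C1) = 0.208 and P(Grade=D) = 0.206, so their product is 0.04285, but P(Cohort=C1, Grade=D) = 0.007. Since these differ, Cohort and Grade are not independent.

no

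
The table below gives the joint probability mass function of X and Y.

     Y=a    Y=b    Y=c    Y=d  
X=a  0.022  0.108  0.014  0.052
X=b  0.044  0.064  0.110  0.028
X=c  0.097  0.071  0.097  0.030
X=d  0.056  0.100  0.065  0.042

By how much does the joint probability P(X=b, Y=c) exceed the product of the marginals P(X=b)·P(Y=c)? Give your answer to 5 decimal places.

P(X=b) = 0.044 + 0.064 + 0.110 + 0.028 = 0.246.
P(Y=c) = 0.014 + 0.110 + 0.097 + 0.065 = 0.286.
P(X=b, Y=c) − P(X=b)P(Y=c) = 0.110 − 0.246×0.286 = 0.03964.

0.03964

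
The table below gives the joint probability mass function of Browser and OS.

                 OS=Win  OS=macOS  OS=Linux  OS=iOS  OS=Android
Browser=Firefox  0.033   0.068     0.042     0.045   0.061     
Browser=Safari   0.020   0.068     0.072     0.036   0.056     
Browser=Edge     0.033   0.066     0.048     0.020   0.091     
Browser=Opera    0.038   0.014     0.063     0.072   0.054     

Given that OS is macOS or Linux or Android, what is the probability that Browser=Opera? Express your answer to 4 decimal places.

P(OS=macOS) = 0.068 + 0.068 + 0.066 + 0.014 = 0.216.
P(OS=Linux) = 0.042 + 0.072 + 0.048 + 0.063 = 0.225.
P(OS=Android) = 0.061 + 0.056 + 0.091 + 0.054 = 0.262.
P(OS ∈ {macOS, Linux, Android}) = 0.216 + 0.225 + 0.262 = 0.703; P(Browser=Opera, OS ∈ {macOS, Linux, Android}) = 0.014 + 0.063 + 0.054 = 0.131.
P(Browser=Opera | OS ∈ {macOS, Linux, Android}) = 0.131/0.703 = 0.1863.

0.1863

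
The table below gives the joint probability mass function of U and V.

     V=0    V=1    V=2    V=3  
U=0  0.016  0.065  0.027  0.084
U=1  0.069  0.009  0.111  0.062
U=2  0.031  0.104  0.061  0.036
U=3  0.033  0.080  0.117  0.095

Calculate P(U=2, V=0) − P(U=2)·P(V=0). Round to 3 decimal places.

-0.004

P(U=2) = 0.031 + 0.104 + 0.061 + 0.036 = 0.232.
P(V=0) = 0.016 + 0.069 + 0.031 + 0.033 = 0.149.
P(U=2, V=0) − P(U=2)P(V=0) = 0.031 − 0.232×0.149 = -0.004.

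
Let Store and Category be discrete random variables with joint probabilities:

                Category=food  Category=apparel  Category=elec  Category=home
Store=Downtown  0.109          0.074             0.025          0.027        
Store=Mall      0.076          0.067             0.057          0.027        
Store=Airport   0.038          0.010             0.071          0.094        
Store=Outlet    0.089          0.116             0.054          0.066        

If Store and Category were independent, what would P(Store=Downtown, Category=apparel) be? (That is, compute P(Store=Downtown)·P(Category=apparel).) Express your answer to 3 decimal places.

P(Store=Downtown) = 0.109 + 0.074 + 0.025 + 0.027 = 0.235.
P(Category=apparel) = 0.074 + 0.067 + 0.010 + 0.116 = 0.267.
Product: 0.235 × 0.267 = 0.063.

0.063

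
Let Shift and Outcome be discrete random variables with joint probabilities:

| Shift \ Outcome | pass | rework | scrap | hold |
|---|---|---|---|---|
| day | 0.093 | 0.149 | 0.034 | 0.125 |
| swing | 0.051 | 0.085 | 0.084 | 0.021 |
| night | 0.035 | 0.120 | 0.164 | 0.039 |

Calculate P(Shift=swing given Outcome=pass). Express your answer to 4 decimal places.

0.2849

P(Outcome=pass) = 0.093 + 0.051 + 0.035 = 0.179.
P(Shift=swing | Outcome=pass) = 0.051/0.179 = 0.2849.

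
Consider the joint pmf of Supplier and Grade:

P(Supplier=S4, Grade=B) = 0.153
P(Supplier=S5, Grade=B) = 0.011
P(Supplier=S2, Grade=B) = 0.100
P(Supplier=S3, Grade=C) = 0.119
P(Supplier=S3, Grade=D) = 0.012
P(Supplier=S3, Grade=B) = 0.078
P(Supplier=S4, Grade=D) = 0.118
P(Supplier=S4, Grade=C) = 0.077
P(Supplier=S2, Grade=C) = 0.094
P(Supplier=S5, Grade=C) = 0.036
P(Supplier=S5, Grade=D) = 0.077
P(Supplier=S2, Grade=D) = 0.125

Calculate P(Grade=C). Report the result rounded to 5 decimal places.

P(Grade=C) = 0.094 + 0.119 + 0.077 + 0.036 = 0.326.

0.32600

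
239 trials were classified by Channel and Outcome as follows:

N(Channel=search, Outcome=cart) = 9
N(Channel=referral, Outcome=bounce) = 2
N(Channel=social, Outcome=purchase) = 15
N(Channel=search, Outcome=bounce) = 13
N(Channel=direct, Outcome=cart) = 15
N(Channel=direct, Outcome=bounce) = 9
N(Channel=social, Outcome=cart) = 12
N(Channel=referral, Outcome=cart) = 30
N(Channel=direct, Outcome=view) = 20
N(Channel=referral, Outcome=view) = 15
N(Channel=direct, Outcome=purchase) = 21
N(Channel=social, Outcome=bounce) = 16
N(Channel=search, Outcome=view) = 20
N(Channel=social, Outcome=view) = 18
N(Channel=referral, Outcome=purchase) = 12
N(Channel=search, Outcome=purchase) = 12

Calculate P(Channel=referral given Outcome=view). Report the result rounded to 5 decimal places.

Total with Outcome=view: 20 + 18 + 20 + 15 = 73.
P(Channel=referral | Outcome=view) = 15/73 = 0.20548.

0.20548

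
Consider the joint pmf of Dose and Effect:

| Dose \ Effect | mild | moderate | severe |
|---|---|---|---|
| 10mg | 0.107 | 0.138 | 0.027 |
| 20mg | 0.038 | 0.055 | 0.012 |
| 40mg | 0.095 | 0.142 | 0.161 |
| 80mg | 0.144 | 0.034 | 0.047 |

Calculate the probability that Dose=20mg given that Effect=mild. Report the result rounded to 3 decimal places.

0.099

P(Effect=mild) = 0.107 + 0.038 + 0.095 + 0.144 = 0.384.
P(Dose=20mg | Effect=mild) = 0.038/0.384 = 0.099.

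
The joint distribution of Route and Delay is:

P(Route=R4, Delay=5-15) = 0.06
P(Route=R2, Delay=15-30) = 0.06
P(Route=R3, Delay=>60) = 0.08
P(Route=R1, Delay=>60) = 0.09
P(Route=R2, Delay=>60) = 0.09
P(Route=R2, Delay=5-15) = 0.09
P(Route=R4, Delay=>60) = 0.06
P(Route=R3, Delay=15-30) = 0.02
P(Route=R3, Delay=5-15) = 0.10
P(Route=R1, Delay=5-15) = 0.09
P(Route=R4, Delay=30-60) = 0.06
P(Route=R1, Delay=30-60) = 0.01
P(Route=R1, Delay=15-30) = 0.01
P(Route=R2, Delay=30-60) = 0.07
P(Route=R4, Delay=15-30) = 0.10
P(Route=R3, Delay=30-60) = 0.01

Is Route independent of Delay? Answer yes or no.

P(Route=R4) = 0.28 and P(Delay=15-30) = 0.19, so their product is 0.0532, but P(Route=R4, Delay=15-30) = 0.10. Since these differ, Route and Delay are not independent.

no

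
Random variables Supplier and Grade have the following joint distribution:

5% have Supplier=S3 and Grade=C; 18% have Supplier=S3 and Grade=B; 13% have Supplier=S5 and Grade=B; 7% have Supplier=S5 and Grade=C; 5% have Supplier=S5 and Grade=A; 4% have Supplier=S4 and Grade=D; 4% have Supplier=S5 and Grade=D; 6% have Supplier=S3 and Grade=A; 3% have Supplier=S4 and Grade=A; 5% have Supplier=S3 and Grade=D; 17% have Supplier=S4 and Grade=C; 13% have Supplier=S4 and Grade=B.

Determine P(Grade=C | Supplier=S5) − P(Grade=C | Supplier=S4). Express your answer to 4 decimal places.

-0.2181

P(Supplier=S5) = 0.05 + 0.13 + 0.07 + 0.04 = 0.29; P(Grade=C | Supplier=S5) = 0.07/0.29 = 0.24138.
P(Supplier=S4) = 0.03 + 0.13 + 0.17 + 0.04 = 0.37; P(Grade=C | Supplier=S4) = 0.17/0.37 = 0.45946.
Difference = -0.2181.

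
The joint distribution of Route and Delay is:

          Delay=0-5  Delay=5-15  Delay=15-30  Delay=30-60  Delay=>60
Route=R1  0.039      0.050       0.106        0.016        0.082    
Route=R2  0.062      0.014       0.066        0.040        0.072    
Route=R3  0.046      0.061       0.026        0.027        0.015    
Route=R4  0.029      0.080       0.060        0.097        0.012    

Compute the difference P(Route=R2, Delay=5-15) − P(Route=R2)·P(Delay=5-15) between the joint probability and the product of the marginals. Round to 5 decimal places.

-0.03807

P(Route=R2) = 0.062 + 0.014 + 0.066 + 0.040 + 0.072 = 0.254.
P(Delay=5-15) = 0.050 + 0.014 + 0.061 + 0.080 = 0.205.
P(Route=R2, Delay=5-15) − P(Route=R2)P(Delay=5-15) = 0.014 − 0.254×0.205 = -0.03807.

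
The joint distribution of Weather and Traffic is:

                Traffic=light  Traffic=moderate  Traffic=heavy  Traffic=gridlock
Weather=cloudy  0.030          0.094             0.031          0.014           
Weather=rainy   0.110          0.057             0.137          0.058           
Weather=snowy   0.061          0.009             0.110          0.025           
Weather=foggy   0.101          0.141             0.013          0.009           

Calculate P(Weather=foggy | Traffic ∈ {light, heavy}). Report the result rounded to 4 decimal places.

P(Traffic=light) = 0.030 + 0.110 + 0.061 + 0.101 = 0.302.
P(Traffic=heavy) = 0.031 + 0.137 + 0.110 + 0.013 = 0.291.
P(Traffic ∈ {light, heavy}) = 0.302 + 0.291 = 0.593; P(Weather=foggy, Traffic ∈ {light, heavy}) = 0.101 + 0.013 = 0.114.
P(Weather=foggy | Traffic ∈ {light, heavy}) = 0.114/0.593 = 0.1922.

0.1922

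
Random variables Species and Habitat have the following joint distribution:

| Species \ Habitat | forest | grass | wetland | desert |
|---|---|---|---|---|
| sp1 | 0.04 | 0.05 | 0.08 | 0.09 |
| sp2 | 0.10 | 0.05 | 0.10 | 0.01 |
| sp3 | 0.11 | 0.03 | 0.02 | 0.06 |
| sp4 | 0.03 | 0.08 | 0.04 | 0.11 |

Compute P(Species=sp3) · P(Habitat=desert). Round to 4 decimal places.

0.0594

P(Species=sp3) = 0.11 + 0.03 + 0.02 + 0.06 = 0.22.
P(Habitat=desert) = 0.09 + 0.01 + 0.06 + 0.11 = 0.27.
Product: 0.22 × 0.27 = 0.0594.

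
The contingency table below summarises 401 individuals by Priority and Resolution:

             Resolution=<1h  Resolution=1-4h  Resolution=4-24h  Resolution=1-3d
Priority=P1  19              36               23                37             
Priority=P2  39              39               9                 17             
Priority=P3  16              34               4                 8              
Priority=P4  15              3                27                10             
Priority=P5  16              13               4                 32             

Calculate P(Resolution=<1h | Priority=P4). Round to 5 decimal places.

Total with Priority=P4: 15 + 3 + 27 + 10 = 55.
P(Resolution=<1h | Priority=P4) = 15/55 = 0.27273.

0.27273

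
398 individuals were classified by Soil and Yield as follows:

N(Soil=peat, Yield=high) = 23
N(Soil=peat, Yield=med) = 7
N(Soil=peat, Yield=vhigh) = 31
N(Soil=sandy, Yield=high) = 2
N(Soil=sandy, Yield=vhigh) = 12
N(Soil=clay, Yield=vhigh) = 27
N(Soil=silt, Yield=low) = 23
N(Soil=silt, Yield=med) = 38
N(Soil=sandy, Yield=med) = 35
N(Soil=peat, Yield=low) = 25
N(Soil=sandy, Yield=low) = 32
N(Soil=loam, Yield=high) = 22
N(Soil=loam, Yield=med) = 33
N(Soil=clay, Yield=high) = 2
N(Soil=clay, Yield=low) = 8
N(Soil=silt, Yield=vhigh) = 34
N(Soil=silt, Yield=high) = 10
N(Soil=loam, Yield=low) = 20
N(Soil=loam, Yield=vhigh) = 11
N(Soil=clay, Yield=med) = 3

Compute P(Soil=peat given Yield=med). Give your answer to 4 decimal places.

Total with Yield=med: 35 + 33 + 3 + 38 + 7 = 116.
P(Soil=peat | Yield=med) = 7/116 = 0.0603.

0.0603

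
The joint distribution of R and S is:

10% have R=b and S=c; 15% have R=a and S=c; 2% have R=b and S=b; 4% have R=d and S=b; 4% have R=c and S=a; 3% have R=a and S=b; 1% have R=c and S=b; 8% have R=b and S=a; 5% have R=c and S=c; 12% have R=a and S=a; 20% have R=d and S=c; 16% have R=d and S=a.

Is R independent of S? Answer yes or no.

yes

Every cell satisfies P(R,S) = P(R)·P(S). For instance P(R=d) = 0.40, P(S=c) = 0.50, and 0.40×0.50 = 0.20 matches the joint entry. So R and S are independent.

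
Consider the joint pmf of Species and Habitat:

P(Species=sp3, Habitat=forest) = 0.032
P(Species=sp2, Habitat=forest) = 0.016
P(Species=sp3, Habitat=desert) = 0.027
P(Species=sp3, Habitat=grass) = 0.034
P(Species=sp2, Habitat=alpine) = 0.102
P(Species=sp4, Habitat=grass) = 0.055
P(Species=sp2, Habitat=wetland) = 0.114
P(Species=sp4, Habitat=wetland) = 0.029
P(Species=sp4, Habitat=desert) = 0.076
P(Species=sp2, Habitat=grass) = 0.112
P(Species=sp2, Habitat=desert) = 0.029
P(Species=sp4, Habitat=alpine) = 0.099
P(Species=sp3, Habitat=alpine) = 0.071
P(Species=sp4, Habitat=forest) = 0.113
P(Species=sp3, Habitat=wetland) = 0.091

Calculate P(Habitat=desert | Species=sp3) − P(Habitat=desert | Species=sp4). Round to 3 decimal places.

P(Species=sp3) = 0.032 + 0.034 + 0.091 + 0.027 + 0.071 = 0.255; P(Habitat=desert | Species=sp3) = 0.027/0.255 = 0.1059.
P(Species=sp4) = 0.113 + 0.055 + 0.029 + 0.076 + 0.099 = 0.372; P(Habitat=desert | Species=sp4) = 0.076/0.372 = 0.2043.
Difference = -0.098.

-0.098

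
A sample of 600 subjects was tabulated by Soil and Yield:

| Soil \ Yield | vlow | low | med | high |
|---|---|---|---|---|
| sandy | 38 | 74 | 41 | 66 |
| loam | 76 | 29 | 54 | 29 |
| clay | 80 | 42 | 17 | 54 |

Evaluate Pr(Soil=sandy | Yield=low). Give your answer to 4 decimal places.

Total with Yield=low: 74 + 29 + 42 = 145.
P(Soil=sandy | Yield=low) = 74/145 = 0.5103.

0.5103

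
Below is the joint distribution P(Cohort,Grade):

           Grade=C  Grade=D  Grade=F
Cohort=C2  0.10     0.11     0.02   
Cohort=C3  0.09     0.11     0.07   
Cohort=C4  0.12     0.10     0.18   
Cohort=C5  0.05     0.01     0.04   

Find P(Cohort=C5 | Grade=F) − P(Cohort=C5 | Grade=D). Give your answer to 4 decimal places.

0.0987

P(Grade=F) = 0.02 + 0.07 + 0.18 + 0.04 = 0.31; P(Cohort=C5 | Grade=F) = 0.04/0.31 = 0.12903.
P(Grade=D) = 0.11 + 0.11 + 0.10 + 0.01 = 0.33; P(Cohort=C5 | Grade=D) = 0.01/0.33 = 0.03030.
Difference = 0.0987.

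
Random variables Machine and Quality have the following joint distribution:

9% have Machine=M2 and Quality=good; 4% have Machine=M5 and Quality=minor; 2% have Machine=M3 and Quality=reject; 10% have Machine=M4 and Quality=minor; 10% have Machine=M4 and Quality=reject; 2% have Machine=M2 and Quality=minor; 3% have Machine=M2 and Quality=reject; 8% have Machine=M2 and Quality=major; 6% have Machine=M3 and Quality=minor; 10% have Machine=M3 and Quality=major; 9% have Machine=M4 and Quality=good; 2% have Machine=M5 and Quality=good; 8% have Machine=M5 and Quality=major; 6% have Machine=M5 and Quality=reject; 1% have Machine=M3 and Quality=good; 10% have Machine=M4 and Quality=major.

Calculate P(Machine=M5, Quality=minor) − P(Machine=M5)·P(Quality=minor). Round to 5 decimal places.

-0.00400

P(Machine=M5) = 0.02 + 0.04 + 0.08 + 0.06 = 0.20.
P(Quality=minor) = 0.02 + 0.06 + 0.10 + 0.04 = 0.22.
P(Machine=M5, Quality=minor) − P(Machine=M5)P(Quality=minor) = 0.04 − 0.20×0.22 = -0.00400.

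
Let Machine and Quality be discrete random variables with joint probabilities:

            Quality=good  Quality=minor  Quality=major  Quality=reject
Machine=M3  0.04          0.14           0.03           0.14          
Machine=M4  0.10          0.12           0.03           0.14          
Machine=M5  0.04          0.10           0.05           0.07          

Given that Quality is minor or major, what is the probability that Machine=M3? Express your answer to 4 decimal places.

0.3617

P(Quality=minor) = 0.14 + 0.12 + 0.10 = 0.36.
P(Quality=major) = 0.03 + 0.03 + 0.05 = 0.11.
P(Quality ∈ {minor, major}) = 0.36 + 0.11 = 0.47; P(Machine=M3, Quality ∈ {minor, major}) = 0.14 + 0.03 = 0.17.
P(Machine=M3 | Quality ∈ {minor, major}) = 0.17/0.47 = 0.3617.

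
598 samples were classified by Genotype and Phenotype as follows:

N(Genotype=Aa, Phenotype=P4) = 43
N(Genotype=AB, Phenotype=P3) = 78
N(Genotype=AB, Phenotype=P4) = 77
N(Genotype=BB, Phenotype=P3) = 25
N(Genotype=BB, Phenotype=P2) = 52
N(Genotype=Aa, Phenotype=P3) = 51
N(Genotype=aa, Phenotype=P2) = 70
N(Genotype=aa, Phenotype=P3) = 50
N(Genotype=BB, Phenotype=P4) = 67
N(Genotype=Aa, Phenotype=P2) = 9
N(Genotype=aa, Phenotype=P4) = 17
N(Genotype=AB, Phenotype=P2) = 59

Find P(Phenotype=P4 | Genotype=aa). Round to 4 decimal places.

0.1241

Total with Genotype=aa: 70 + 50 + 17 = 137.
P(Phenotype=P4 | Genotype=aa) = 17/137 = 0.1241.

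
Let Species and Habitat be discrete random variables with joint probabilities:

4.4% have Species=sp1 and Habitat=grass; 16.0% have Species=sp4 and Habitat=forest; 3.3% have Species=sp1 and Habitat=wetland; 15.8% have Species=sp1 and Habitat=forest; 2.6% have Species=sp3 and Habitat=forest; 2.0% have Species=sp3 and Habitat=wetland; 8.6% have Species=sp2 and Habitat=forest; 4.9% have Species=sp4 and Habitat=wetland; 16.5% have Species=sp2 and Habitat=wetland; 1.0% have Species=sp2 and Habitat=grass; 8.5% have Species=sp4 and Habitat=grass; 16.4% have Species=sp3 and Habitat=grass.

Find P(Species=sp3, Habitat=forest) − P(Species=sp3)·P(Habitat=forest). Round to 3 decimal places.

P(Species=sp3) = 0.026 + 0.164 + 0.020 = 0.210.
P(Habitat=forest) = 0.158 + 0.086 + 0.026 + 0.160 = 0.430.
P(Species=sp3, Habitat=forest) − P(Species=sp3)P(Habitat=forest) = 0.026 − 0.210×0.430 = -0.064.

-0.064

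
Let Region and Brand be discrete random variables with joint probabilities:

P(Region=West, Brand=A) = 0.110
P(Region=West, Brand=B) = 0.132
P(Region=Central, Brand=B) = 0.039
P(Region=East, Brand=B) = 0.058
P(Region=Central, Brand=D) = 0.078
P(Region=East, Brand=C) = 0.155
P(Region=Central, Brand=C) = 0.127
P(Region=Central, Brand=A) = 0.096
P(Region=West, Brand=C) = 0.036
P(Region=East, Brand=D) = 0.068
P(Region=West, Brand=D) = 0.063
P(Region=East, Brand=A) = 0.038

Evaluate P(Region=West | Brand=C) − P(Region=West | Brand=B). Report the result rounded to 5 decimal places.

-0.46321

P(Brand=C) = 0.155 + 0.036 + 0.127 = 0.318; P(Region=West | Brand=C) = 0.036/0.318 = 0.113208.
P(Brand=B) = 0.058 + 0.132 + 0.039 = 0.229; P(Region=West | Brand=B) = 0.132/0.229 = 0.576419.
Difference = -0.46321.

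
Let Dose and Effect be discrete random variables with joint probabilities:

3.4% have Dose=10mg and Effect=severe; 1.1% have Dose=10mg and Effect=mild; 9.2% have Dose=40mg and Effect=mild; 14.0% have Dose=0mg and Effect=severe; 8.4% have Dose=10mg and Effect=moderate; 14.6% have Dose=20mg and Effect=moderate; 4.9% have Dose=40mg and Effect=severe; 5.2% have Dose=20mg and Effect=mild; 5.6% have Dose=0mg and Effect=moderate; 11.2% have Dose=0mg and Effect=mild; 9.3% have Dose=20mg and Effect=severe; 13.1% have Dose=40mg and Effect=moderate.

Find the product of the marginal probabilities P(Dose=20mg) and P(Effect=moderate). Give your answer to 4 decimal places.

0.1213

P(Dose=20mg) = 0.052 + 0.146 + 0.093 = 0.291.
P(Effect=moderate) = 0.056 + 0.084 + 0.146 + 0.131 = 0.417.
Product: 0.291 × 0.417 = 0.1213.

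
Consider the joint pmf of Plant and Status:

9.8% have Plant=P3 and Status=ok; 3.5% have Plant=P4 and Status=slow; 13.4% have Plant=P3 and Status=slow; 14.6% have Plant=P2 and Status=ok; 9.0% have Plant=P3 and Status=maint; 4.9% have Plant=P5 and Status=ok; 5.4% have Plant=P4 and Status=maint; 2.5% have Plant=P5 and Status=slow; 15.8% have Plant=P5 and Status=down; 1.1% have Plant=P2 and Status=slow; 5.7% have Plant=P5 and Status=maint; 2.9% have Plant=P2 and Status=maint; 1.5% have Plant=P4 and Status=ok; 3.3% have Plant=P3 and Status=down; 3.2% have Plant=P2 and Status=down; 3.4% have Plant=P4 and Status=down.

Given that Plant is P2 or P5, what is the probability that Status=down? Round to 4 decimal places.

P(Plant=P2) = 0.146 + 0.011 + 0.032 + 0.029 = 0.218.
P(Plant=P5) = 0.049 + 0.025 + 0.158 + 0.057 = 0.289.
P(Plant ∈ {P2, P5}) = 0.218 + 0.289 = 0.507; P(Status=down, Plant ∈ {P2, P5}) = 0.032 + 0.158 = 0.190.
P(Status=down | Plant ∈ {P2, P5}) = 0.190/0.507 = 0.3748.

0.3748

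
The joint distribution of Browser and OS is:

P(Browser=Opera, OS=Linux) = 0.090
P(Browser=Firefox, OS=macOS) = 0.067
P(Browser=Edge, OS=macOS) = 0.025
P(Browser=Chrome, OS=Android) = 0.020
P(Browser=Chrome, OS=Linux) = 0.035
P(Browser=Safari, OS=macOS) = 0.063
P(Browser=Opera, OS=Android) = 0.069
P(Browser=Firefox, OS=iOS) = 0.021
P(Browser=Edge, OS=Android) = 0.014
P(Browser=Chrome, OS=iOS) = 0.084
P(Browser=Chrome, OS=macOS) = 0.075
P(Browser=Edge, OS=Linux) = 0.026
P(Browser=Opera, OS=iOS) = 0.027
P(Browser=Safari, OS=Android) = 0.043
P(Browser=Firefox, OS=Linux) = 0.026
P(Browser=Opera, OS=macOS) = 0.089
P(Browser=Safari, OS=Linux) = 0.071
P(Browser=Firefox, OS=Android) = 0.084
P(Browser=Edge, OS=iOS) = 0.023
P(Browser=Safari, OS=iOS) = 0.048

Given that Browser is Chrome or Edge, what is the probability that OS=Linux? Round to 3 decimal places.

0.202

P(Browser=Chrome) = 0.075 + 0.035 + 0.084 + 0.020 = 0.214.
P(Browser=Edge) = 0.025 + 0.026 + 0.023 + 0.014 = 0.088.
P(Browser ∈ {Chrome, Edge}) = 0.214 + 0.088 = 0.302; P(OS=Linux, Browser ∈ {Chrome, Edge}) = 0.035 + 0.026 = 0.061.
P(OS=Linux | Browser ∈ {Chrome, Edge}) = 0.061/0.302 = 0.202.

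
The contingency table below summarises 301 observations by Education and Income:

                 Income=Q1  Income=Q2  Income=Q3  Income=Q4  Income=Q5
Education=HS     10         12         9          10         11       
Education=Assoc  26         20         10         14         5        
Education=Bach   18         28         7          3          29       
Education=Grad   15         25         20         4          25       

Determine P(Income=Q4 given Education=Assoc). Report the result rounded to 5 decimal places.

0.18667

Total with Education=Assoc: 26 + 20 + 10 + 14 + 5 = 75.
P(Income=Q4 | Education=Assoc) = 14/75 = 0.18667.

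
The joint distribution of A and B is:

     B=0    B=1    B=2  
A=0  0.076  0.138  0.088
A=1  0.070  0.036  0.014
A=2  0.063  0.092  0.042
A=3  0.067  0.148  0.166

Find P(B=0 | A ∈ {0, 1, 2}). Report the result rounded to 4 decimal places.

P(A=0) = 0.076 + 0.138 + 0.088 = 0.302.
P(A=1) = 0.070 + 0.036 + 0.014 = 0.120.
P(A=2) = 0.063 + 0.092 + 0.042 = 0.197.
P(A ∈ {0, 1, 2}) = 0.302 + 0.120 + 0.197 = 0.619; P(B=0, A ∈ {0, 1, 2}) = 0.076 + 0.070 + 0.063 = 0.209.
P(B=0 | A ∈ {0, 1, 2}) = 0.209/0.619 = 0.3376.

0.3376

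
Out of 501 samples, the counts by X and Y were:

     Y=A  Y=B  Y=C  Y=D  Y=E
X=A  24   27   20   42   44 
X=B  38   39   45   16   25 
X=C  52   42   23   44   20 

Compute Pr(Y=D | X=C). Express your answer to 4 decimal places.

0.2431

Total with X=C: 52 + 42 + 23 + 44 + 20 = 181.
P(Y=D | X=C) = 44/181 = 0.2431.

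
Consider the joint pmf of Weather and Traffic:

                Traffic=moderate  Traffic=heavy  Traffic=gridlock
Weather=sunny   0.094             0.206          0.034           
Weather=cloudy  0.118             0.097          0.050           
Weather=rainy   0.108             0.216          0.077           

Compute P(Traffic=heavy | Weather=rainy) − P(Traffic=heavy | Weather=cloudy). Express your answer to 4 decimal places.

P(Weather=rainy) = 0.108 + 0.216 + 0.077 = 0.401; P(Traffic=heavy | Weather=rainy) = 0.216/0.401 = 0.53865.
P(Weather=cloudy) = 0.118 + 0.097 + 0.050 = 0.265; P(Traffic=heavy | Weather=cloudy) = 0.097/0.265 = 0.36604.
Difference = 0.1726.

0.1726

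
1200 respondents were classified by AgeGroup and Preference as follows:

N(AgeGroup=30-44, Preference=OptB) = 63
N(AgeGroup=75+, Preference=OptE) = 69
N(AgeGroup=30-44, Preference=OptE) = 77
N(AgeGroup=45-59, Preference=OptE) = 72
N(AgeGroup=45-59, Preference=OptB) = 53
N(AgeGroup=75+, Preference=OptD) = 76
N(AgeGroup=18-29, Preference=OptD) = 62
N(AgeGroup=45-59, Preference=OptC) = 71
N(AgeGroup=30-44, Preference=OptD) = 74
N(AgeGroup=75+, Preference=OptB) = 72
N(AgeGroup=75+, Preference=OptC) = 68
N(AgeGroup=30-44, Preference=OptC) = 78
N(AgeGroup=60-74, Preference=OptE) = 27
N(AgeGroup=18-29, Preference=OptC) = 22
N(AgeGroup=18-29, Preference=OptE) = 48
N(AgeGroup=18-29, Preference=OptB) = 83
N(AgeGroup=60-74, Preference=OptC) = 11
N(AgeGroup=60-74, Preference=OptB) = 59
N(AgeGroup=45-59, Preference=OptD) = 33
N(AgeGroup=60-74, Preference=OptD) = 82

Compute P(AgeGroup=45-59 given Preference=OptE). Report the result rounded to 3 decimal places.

0.246

Total with Preference=OptE: 48 + 77 + 72 + 27 + 69 = 293.
P(AgeGroup=45-59 | Preference=OptE) = 72/293 = 0.246.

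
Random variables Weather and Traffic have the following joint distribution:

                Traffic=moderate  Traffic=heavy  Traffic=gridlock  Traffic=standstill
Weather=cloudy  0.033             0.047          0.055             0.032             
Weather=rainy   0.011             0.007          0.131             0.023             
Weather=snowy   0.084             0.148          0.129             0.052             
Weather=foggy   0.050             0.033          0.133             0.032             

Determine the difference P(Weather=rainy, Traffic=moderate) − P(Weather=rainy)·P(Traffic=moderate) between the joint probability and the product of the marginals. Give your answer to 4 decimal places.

P(Weather=rainy) = 0.011 + 0.007 + 0.131 + 0.023 = 0.172.
P(Traffic=moderate) = 0.033 + 0.011 + 0.084 + 0.050 = 0.178.
P(Weather=rainy, Traffic=moderate) − P(Weather=rainy)P(Traffic=moderate) = 0.011 − 0.172×0.178 = -0.0196.

-0.0196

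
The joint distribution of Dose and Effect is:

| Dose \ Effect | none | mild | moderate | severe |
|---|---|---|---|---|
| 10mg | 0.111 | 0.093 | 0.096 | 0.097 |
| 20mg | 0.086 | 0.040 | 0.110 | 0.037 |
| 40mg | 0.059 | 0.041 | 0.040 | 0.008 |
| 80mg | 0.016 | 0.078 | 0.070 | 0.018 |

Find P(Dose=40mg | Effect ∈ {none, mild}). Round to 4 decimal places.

P(Effect=none) = 0.111 + 0.086 + 0.059 + 0.016 = 0.272.
P(Effect=mild) = 0.093 + 0.040 + 0.041 + 0.078 = 0.252.
P(Effect ∈ {none, mild}) = 0.272 + 0.252 = 0.524; P(Dose=40mg, Effect ∈ {none, mild}) = 0.059 + 0.041 = 0.100.
P(Dose=40mg | Effect ∈ {none, mild}) = 0.100/0.524 = 0.1908.

0.1908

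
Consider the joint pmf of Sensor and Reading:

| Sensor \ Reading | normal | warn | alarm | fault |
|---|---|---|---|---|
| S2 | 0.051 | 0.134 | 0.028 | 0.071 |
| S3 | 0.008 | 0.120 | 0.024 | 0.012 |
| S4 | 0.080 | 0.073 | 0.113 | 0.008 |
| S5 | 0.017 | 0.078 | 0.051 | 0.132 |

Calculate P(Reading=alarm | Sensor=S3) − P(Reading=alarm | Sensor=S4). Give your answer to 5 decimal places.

-0.26607

P(Sensor=S3) = 0.008 + 0.120 + 0.024 + 0.012 = 0.164; P(Reading=alarm | Sensor=S3) = 0.024/0.164 = 0.146341.
P(Sensor=S4) = 0.080 + 0.073 + 0.113 + 0.008 = 0.274; P(Reading=alarm | Sensor=S4) = 0.113/0.274 = 0.412409.
Difference = -0.26607.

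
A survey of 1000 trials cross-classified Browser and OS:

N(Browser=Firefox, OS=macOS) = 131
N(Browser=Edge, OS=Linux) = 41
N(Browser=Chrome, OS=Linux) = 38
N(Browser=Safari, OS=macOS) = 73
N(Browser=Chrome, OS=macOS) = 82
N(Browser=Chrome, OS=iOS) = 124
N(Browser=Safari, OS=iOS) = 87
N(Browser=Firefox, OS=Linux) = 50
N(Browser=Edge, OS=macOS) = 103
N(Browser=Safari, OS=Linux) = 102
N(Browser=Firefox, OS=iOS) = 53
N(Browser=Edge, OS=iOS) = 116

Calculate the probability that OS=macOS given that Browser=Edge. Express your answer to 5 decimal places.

Total with Browser=Edge: 103 + 41 + 116 = 260.
P(OS=macOS | Browser=Edge) = 103/260 = 0.39615.

0.39615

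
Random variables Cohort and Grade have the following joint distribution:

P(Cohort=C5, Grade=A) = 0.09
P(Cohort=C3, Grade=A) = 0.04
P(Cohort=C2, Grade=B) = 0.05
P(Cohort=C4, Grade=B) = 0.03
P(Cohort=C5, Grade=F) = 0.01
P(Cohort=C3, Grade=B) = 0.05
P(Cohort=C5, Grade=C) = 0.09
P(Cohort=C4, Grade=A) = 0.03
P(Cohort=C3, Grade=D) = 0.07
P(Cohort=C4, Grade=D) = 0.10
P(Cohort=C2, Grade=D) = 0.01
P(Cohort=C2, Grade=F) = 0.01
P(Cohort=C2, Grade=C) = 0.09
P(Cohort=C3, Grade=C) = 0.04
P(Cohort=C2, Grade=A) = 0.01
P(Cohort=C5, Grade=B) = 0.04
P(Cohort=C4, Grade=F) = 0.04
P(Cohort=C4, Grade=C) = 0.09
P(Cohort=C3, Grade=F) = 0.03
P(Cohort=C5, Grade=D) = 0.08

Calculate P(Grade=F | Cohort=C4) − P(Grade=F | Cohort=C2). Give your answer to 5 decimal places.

P(Cohort=C4) = 0.03 + 0.03 + 0.09 + 0.10 + 0.04 = 0.29; P(Grade=F | Cohort=C4) = 0.04/0.29 = 0.137931.
P(Cohort=C2) = 0.01 + 0.05 + 0.09 + 0.01 + 0.01 = 0.17; P(Grade=F | Cohort=C2) = 0.01/0.17 = 0.058824.
Difference = 0.07911.

0.07911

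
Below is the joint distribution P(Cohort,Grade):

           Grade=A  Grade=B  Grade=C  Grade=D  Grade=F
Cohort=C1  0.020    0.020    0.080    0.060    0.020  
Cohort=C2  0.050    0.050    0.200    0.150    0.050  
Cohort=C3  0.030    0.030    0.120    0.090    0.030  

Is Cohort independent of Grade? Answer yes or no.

yes

Every cell satisfies P(Cohort,Grade) = P(Cohort)·P(Grade). For instance P(Cohort=C1) = 0.200, P(Grade=C) = 0.400, and 0.200×0.400 = 0.080 matches the joint entry. So Cohort and Grade are independent.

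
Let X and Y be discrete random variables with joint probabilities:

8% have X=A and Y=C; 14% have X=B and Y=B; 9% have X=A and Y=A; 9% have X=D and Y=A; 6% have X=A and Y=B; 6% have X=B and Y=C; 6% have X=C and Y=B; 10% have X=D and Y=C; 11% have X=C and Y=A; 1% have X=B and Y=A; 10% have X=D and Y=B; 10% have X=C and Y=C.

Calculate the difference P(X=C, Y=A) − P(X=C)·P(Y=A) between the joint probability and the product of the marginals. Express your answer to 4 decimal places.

0.0290

P(X=C) = 0.11 + 0.06 + 0.10 = 0.27.
P(Y=A) = 0.09 + 0.01 + 0.11 + 0.09 = 0.30.
P(X=C, Y=A) − P(X=C)P(Y=A) = 0.11 − 0.27×0.30 = 0.0290.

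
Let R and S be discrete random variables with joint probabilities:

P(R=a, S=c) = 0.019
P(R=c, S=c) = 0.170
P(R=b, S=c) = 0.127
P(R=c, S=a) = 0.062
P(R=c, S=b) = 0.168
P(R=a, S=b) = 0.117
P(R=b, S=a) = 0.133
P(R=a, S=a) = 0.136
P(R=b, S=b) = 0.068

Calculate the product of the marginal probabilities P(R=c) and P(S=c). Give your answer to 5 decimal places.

0.12640

P(R=c) = 0.062 + 0.168 + 0.170 = 0.400.
P(S=c) = 0.019 + 0.127 + 0.170 = 0.316.
Product: 0.400 × 0.316 = 0.12640.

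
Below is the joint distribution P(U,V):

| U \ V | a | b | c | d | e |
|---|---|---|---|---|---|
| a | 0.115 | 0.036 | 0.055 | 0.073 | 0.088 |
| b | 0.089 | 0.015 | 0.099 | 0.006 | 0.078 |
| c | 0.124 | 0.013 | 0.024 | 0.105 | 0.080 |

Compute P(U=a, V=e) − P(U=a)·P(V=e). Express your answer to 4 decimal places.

-0.0023

P(U=a) = 0.115 + 0.036 + 0.055 + 0.073 + 0.088 = 0.367.
P(V=e) = 0.088 + 0.078 + 0.080 = 0.246.
P(U=a, V=e) − P(U=a)P(V=e) = 0.088 − 0.367×0.246 = -0.0023.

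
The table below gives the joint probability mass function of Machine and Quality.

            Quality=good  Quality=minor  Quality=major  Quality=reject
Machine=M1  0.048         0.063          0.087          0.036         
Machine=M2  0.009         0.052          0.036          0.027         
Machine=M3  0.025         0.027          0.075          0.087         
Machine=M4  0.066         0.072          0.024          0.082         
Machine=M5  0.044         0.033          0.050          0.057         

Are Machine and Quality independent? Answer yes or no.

P(Machine=M4) = 0.244 and P(Quality=major) = 0.272, so their product is 0.06637, but P(Machine=M4, Quality=major) = 0.024. Since these differ, Machine and Quality are not independent.

no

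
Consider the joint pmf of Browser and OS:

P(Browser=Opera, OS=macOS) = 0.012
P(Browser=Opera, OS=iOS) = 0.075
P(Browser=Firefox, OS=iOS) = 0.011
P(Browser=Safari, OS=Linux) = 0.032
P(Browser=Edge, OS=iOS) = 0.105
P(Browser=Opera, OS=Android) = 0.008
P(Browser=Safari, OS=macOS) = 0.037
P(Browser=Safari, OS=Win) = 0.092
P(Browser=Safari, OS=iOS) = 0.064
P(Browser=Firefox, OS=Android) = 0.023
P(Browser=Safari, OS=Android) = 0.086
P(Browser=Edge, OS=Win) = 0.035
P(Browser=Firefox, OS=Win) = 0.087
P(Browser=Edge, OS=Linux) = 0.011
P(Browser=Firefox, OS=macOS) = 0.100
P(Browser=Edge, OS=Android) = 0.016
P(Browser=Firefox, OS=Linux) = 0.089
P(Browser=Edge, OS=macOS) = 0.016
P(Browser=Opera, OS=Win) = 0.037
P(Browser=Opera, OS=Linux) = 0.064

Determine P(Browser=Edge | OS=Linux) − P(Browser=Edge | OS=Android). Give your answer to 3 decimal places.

-0.064

P(OS=Linux) = 0.089 + 0.032 + 0.011 + 0.064 = 0.196; P(Browser=Edge | OS=Linux) = 0.011/0.196 = 0.0561.
P(OS=Android) = 0.023 + 0.086 + 0.016 + 0.008 = 0.133; P(Browser=Edge | OS=Android) = 0.016/0.133 = 0.1203.
Difference = -0.064.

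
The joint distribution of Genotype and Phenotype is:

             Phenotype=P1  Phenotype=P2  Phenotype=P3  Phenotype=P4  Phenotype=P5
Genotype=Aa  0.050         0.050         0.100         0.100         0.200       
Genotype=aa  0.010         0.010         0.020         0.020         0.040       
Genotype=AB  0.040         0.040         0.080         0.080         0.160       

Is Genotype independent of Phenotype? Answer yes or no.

Every cell satisfies P(Genotype,Phenotype) = P(Genotype)·P(Phenotype). For instance P(Genotype=Aa) = 0.500, P(Phenotype=P4) = 0.200, and 0.500×0.200 = 0.100 matches the joint entry. So Genotype and Phenotype are independent.

yes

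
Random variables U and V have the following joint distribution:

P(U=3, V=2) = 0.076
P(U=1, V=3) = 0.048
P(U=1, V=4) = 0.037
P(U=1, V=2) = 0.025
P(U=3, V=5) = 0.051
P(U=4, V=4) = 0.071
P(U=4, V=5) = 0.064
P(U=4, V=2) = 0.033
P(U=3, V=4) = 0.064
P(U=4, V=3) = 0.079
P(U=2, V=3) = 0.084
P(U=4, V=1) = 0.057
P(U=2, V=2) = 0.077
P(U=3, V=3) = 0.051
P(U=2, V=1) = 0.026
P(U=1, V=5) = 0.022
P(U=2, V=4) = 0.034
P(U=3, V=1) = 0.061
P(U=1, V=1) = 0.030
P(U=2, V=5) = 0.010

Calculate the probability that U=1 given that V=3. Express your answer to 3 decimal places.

0.183

P(V=3) = 0.048 + 0.084 + 0.051 + 0.079 = 0.262.
P(U=1 | V=3) = 0.048/0.262 = 0.183.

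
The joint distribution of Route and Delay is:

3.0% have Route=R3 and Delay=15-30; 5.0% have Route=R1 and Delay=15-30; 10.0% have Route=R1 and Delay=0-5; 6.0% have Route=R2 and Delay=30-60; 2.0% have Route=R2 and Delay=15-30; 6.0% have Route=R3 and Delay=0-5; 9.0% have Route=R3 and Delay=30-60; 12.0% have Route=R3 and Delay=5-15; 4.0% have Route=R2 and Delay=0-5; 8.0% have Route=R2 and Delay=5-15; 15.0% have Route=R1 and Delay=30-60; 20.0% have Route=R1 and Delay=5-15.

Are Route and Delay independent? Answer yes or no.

Every cell satisfies P(Route,Delay) = P(Route)·P(Delay). For instance P(Route=R1) = 0.500, P(Delay=15-30) = 0.100, and 0.500×0.100 = 0.050 matches the joint entry. So Route and Delay are independent.

yes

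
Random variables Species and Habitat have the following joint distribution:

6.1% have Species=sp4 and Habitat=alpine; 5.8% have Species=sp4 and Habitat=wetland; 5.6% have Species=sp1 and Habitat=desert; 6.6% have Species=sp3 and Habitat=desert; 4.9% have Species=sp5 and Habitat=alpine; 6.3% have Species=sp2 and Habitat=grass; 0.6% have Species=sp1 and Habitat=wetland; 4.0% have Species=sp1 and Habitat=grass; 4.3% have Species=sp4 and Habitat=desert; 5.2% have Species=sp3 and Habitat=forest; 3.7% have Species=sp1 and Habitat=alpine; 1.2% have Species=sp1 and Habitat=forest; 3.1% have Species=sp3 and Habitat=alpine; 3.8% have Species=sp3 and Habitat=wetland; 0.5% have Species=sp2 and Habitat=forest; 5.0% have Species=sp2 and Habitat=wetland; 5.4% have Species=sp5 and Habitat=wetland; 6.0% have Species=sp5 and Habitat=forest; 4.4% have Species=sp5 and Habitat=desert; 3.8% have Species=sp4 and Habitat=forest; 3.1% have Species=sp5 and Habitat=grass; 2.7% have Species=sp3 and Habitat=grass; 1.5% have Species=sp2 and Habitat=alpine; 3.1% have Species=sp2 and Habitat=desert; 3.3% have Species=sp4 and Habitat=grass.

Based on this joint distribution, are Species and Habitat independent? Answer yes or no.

P(Species=sp2) = 0.164 and P(Habitat=grass) = 0.194, so their product is 0.03182, but P(Species=sp2, Habitat=grass) = 0.063. Since these differ, Species and Habitat are not independent.

no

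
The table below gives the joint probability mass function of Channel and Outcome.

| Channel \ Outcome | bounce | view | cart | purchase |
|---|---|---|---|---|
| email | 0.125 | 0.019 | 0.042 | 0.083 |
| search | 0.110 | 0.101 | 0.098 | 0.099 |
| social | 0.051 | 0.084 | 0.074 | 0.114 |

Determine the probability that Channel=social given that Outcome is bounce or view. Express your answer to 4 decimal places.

P(Outcome=bounce) = 0.125 + 0.110 + 0.051 = 0.286.
P(Outcome=view) = 0.019 + 0.101 + 0.084 = 0.204.
P(Outcome ∈ {bounce, view}) = 0.286 + 0.204 = 0.490; P(Channel=social, Outcome ∈ {bounce, view}) = 0.051 + 0.084 = 0.135.
P(Channel=social | Outcome ∈ {bounce, view}) = 0.135/0.490 = 0.2755.

0.2755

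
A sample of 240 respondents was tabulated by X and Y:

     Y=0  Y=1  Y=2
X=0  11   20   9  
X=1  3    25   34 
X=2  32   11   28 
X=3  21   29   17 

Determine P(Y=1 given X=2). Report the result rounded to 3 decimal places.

0.155

Total with X=2: 32 + 11 + 28 = 71.
P(Y=1 | X=2) = 11/71 = 0.155.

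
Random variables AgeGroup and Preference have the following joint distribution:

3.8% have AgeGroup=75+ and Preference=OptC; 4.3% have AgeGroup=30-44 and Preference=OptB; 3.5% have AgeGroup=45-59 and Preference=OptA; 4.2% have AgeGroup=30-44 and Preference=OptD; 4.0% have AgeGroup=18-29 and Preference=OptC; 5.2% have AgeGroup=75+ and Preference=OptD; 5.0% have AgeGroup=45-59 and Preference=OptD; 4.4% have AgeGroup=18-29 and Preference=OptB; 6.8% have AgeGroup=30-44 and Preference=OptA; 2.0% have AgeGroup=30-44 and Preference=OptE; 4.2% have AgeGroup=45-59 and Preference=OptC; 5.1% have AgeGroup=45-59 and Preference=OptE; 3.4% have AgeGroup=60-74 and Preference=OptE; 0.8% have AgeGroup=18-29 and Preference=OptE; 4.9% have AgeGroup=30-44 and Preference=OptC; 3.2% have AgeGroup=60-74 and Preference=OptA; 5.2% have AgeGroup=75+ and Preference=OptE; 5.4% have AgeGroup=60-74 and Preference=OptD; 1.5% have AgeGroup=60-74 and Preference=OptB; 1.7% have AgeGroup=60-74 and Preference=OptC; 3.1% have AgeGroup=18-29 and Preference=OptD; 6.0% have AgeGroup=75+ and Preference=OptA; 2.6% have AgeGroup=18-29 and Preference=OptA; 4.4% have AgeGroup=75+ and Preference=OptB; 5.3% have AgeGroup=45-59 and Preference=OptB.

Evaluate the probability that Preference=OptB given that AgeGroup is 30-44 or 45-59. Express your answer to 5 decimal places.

0.21192

P(AgeGroup=30-44) = 0.068 + 0.043 + 0.049 + 0.042 + 0.020 = 0.222.
P(AgeGroup=45-59) = 0.035 + 0.053 + 0.042 + 0.050 + 0.051 = 0.231.
P(AgeGroup ∈ {30-44, 45-59}) = 0.222 + 0.231 = 0.453; P(Preference=OptB, AgeGroup ∈ {30-44, 45-59}) = 0.043 + 0.053 = 0.096.
P(Preference=OptB | AgeGroup ∈ {30-44, 45-59}) = 0.096/0.453 = 0.21192.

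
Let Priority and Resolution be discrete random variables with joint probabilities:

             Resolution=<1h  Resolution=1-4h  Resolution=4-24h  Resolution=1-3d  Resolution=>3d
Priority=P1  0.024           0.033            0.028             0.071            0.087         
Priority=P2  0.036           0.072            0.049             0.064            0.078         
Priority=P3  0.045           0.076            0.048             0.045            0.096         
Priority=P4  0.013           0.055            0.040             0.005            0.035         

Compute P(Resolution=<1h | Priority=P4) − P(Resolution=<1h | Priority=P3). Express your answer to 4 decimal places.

P(Priority=P4) = 0.013 + 0.055 + 0.040 + 0.005 + 0.035 = 0.148; P(Resolution=<1h | Priority=P4) = 0.013/0.148 = 0.08784.
P(Priority=P3) = 0.045 + 0.076 + 0.048 + 0.045 + 0.096 = 0.310; P(Resolution=<1h | Priority=P3) = 0.045/0.310 = 0.14516.
Difference = -0.0573.

-0.0573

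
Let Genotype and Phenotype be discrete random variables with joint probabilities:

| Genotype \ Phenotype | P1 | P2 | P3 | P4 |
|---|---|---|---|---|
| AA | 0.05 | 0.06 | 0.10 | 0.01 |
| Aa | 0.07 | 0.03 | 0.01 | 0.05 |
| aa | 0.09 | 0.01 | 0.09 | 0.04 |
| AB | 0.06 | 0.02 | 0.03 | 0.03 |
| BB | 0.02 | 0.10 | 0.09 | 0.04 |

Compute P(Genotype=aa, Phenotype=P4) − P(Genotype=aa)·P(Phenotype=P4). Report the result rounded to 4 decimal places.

P(Genotype=aa) = 0.09 + 0.01 + 0.09 + 0.04 = 0.23.
P(Phenotype=P4) = 0.01 + 0.05 + 0.04 + 0.03 + 0.04 = 0.17.
P(Genotype=aa, Phenotype=P4) − P(Genotype=aa)P(Phenotype=P4) = 0.04 − 0.23×0.17 = 0.0009.

0.0009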